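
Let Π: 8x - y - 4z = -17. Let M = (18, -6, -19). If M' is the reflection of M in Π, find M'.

λ = (n·M − d)/|n|² = (226 − (-17))/81 = 3.
Reflection = M − 2λn = (18, -6, -19) − 6·(8, -1, -4) = (-30, 0, 5).

(-30, 0, 5)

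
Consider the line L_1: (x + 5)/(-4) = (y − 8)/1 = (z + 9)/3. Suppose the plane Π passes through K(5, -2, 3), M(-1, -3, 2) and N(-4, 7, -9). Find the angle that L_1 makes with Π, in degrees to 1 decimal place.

L_1 has direction (-4, 1, 3) through (-5, 8, -9).
KM = (-6, -1, -1), KN = (-9, 9, -12); a normal to Π is KM × KN = (21, -63, -63).
Using K: Π has equation 21x - 63y - 63z = 42.
sin θ = |n·v| / (|n||v|) = |-336| / (√8379 · √26) = 0.71987.
θ ≈ 46.0°.

46.0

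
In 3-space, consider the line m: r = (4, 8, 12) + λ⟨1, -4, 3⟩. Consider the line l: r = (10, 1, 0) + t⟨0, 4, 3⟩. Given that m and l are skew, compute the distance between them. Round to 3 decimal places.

6.975

Common perpendicular direction n = (1, -4, 3) × (0, 4, 3) = (-24, -3, 4).
With w = (10, 1, 0) − (4, 8, 12) = (6, -7, -12), w · n = -171.
Distance = |w · n| / |n| = |-171| / √601 ≈ 6.975.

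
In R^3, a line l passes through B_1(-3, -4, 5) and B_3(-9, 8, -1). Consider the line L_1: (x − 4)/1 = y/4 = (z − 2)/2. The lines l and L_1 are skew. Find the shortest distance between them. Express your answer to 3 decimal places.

7.761

A direction vector for l is B_3 − B_1 = (-6, 12, -6).
L_1 has direction (1, 4, 2) through (4, 0, 2).
Common perpendicular direction n = (-6, 12, -6) × (1, 4, 2) = (48, 6, -36).
With w = (4, 0, 2) − (-3, -4, 5) = (7, 4, -3), w · n = 468.
Distance = |w · n| / |n| = |468| / √3636 ≈ 7.761.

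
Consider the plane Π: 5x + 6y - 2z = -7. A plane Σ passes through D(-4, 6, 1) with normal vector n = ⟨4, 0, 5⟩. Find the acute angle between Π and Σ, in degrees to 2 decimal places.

Σ: n·r = n·D gives 4x + 5z = -11.
cos θ = |n₁·n₂| / (|n₁||n₂|) = |10| / (√65 · √41).
θ = arccos(0.19371) ≈ 78.83°.

78.83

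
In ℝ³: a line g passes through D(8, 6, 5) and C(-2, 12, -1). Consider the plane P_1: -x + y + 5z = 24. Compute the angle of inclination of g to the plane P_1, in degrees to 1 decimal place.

A direction vector for g is C − D = (-10, 6, -6).
sin θ = |n·v| / (|n||v|) = |-14| / (√27 · √172) = 0.20544.
θ ≈ 11.9°.

11.9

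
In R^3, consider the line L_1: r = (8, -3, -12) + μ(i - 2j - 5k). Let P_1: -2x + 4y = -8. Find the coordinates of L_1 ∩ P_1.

Substitute r = (8, -3, -12) + t(1, -2, -5) into the plane: -28 + (-10)t = -8, so t = -2.
Intersection: (8, -3, -12) + (-2)·(1, -2, -5) = (6, 1, -2).

(6, 1, -2)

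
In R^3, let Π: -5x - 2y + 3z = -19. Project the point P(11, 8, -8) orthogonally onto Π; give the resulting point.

Foot = P − λn with λ = (n·P − d)/|n|² = (-95 − (-19))/38 = -2.
Foot = (11, 8, -8) − (-2)·(-5, -2, 3) = (1, 4, -2).

(1, 4, -2)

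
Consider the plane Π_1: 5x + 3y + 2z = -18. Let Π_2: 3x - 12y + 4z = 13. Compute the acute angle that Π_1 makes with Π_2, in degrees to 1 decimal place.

cos θ = |n₁·n₂| / (|n₁||n₂|) = |-13| / (√38 · √169).
θ = arccos(0.16222) ≈ 80.7°.

80.7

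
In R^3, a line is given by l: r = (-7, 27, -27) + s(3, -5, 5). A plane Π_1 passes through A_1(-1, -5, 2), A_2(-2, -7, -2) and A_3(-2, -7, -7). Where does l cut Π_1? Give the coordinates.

(5, 7, -7)

A_1A_2 = (-1, -2, -4), A_1A_3 = (-1, -2, -9); a normal to Π_1 is A_1A_2 × A_1A_3 = (10, -5, 0).
Using A_1: Π_1 has equation 10x - 5y = 15.
Substitute r = (-7, 27, -27) + t(3, -5, 5) into the plane: -205 + 55t = 15, so t = 4.
Intersection: (-7, 27, -27) + 4·(3, -5, 5) = (5, 7, -7).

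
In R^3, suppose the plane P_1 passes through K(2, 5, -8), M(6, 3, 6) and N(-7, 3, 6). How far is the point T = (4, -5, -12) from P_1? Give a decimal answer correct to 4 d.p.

10.4652

KM = (4, -2, 14), KN = (-9, -2, 14); a normal to P_1 is KM × KN = (0, -182, -26).
Using K: P_1 has equation -182y - 26z = -702.
n·T − d = (0)·(4) + (-182)·(-5) + (-26)·(-12) − (-702) = 1924; |n| = √33800.
Distance = |1924| / √33800 = 1924/√33800 ≈ 10.4652.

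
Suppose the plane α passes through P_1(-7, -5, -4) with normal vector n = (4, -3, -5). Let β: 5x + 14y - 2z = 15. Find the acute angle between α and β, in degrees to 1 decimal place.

α: n·r = n·P_1 gives 4x - 3y - 5z = 7.
cos θ = |n₁·n₂| / (|n₁||n₂|) = |-12| / (√50 · √225).
θ = arccos(0.11314) ≈ 83.5°.

83.5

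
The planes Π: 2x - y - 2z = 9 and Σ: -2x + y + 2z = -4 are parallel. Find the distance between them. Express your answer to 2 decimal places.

Rescale Σ by 1/(-1): 2x - y - 2z = 4. Then distance = |9 − 4| / √9 ≈ 1.67.

1.67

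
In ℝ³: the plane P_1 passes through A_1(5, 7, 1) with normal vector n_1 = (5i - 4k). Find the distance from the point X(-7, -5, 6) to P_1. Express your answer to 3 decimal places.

12.494

P_1: n_1·r = n_1·A_1 gives 5x - 4z = 21.
n·X − d = (5)·(-7) + (0)·(-5) + (-4)·(6) − 21 = -80; |n| = √41.
Distance = |-80| / √41 = 80/√41 ≈ 12.494.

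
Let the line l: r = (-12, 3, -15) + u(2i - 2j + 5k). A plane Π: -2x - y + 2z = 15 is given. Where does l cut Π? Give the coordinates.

(-6, -3, 0)

Substitute r = (-12, 3, -15) + t(2, -2, 5) into the plane: -9 + 8t = 15, so t = 3.
Intersection: (-12, 3, -15) + 3·(2, -2, 5) = (-6, -3, 0).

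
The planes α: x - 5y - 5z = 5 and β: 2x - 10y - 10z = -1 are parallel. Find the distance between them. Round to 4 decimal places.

0.7702

Rescale β by 1/2: x - 5y - 5z = -1/2. Then distance = |5 − (-1/2)| / √51 ≈ 0.7702.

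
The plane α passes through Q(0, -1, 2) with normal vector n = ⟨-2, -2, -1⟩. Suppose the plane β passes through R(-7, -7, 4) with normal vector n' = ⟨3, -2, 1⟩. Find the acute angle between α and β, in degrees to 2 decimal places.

74.50

α: n·r = n·Q gives -2x - 2y - z = 0.
β: n'·r = n'·R gives 3x - 2y + z = -3.
cos θ = |n₁·n₂| / (|n₁||n₂|) = |-3| / (√9 · √14).
θ = arccos(0.26726) ≈ 74.50°.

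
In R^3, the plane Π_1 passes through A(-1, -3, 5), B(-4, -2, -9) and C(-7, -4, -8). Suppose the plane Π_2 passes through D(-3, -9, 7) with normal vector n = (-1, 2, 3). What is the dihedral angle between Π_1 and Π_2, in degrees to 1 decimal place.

43.7

AB = (-3, 1, -14), AC = (-6, -1, -13); a normal to Π_1 is AB × AC = (-27, 45, 9).
Using A: Π_1 has equation -27x + 45y + 9z = -63.
Π_2: n·r = n·D gives -x + 2y + 3z = 6.
cos θ = |n₁·n₂| / (|n₁||n₂|) = |144| / (√2835 · √14).
θ = arccos(0.72281) ≈ 43.7°.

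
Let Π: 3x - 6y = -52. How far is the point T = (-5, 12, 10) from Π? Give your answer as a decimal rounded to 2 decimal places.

5.22

n·T − d = (3)·(-5) + (-6)·(12) + (0)·(10) − (-52) = -35; |n| = √45.
Distance = |-35| / √45 = 35/√45 ≈ 5.22.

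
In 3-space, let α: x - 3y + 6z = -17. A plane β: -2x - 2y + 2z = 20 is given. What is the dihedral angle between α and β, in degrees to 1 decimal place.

47.1

cos θ = |n₁·n₂| / (|n₁||n₂|) = |16| / (√46 · √12).
θ = arccos(0.68101) ≈ 47.1°.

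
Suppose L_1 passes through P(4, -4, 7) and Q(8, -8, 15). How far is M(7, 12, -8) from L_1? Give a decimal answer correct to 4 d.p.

13.4846

A direction vector for L_1 is Q − P = (4, -4, 8).
Taking (4, -4, 7) on L_1 with direction v = (4, -4, 8): w = M − (4, -4, 7) = (3, 16, -15), and w × v = (68, -84, -76).
Distance = |w × v| / |v| = √17456 / √96 ≈ 13.4846.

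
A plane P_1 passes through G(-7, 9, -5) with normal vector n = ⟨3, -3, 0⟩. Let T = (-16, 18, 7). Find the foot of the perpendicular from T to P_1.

(-7, 9, 7)

P_1: n·r = n·G gives 3x - 3y = -48.
Foot = T − λn with λ = (n·T − d)/|n|² = (-102 − (-48))/18 = -3.
Foot = (-16, 18, 7) − (-3)·(3, -3, 0) = (-7, 9, 7).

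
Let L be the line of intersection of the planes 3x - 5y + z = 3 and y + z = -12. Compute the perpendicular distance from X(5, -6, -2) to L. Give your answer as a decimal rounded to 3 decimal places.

Direction of L: (3, -5, 1) × (0, 1, 1) = (-6, -3, 3).
A point on L: solving the two plane equations with x = -5 gives (-5, -5, -7).
Taking (-5, -5, -7) on L with direction v = (-6, -3, 3): w = X − (-5, -5, -7) = (10, -1, 5), and w × v = (12, -60, -36).
Distance = |w × v| / |v| = √5040 / √54 ≈ 9.661.

9.661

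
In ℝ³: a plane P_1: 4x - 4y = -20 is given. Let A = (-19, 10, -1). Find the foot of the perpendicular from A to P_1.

(-7, -2, -1)

Foot = A − λn with λ = (n·A − d)/|n|² = (-116 − (-20))/32 = -3.
Foot = (-19, 10, -1) − (-3)·(4, -4, 0) = (-7, -2, -1).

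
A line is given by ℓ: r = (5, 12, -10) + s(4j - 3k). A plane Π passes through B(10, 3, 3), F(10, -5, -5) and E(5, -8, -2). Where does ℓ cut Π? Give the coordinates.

BF = (0, -8, -8), BE = (-5, -11, -5); a normal to Π is BF × BE = (-48, 40, -40).
Using B: Π has equation -48x + 40y - 40z = -480.
Substitute r = (5, 12, -10) + t(0, 4, -3) into the plane: 640 + 280t = -480, so t = -4.
Intersection: (5, 12, -10) + (-4)·(0, 4, -3) = (5, -4, 2).

(5, -4, 2)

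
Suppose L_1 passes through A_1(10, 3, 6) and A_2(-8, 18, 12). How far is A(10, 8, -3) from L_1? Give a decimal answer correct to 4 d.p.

A direction vector for L_1 is A_2 − A_1 = (-18, 15, 6).
Taking (10, 3, 6) on L_1 with direction v = (-18, 15, 6): w = A − (10, 3, 6) = (0, 5, -9), and w × v = (165, 162, 90).
Distance = |w × v| / |v| = √61569 / √585 ≈ 10.2590.

10.2590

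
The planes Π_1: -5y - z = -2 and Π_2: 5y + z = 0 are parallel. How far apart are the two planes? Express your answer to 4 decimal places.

0.3922

Rescale Π_2 by 1/(-1): -5y - z = 0. Then distance = |-2 − 0| / √26 ≈ 0.3922.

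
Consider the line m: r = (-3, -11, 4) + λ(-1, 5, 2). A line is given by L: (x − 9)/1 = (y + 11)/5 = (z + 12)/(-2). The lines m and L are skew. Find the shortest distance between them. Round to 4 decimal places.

L has direction (1, 5, -2) through (9, -11, -12).
Common perpendicular direction n = (-1, 5, 2) × (1, 5, -2) = (-20, 0, -10).
With w = (9, -11, -12) − (-3, -11, 4) = (12, 0, -16), w · n = -80.
Distance = |w · n| / |n| = |-80| / √500 ≈ 3.5777.

3.5777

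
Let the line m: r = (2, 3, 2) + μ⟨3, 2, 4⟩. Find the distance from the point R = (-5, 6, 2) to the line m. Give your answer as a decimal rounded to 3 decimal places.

7.088

Taking (2, 3, 2) on m with direction v = (3, 2, 4): w = R − (2, 3, 2) = (-7, 3, 0), and w × v = (12, 28, -23).
Distance = |w × v| / |v| = √1457 / √29 ≈ 7.088.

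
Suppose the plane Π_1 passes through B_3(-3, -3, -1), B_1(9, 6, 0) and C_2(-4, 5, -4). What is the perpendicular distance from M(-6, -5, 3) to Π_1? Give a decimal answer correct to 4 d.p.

B_3B_1 = (12, 9, 1), B_3C_2 = (-1, 8, -3); a normal to Π_1 is B_3B_1 × B_3C_2 = (-35, 35, 105).
Using B_3: Π_1 has equation -35x + 35y + 105z = -105.
n·M − d = (-35)·(-6) + (35)·(-5) + (105)·(3) − (-105) = 455; |n| = √13475.
Distance = |455| / √13475 = 455/√13475 ≈ 3.9196.

3.9196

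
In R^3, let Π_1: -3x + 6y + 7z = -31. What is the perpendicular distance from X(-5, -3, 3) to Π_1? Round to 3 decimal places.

5.054

n·X − d = (-3)·(-5) + (6)·(-3) + (7)·(3) − (-31) = 49; |n| = √94.
Distance = |49| / √94 = 49/√94 ≈ 5.054.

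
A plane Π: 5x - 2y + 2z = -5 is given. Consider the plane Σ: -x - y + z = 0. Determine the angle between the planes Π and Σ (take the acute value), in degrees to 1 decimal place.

84.2

cos θ = |n₁·n₂| / (|n₁||n₂|) = |-1| / (√33 · √3).
θ = arccos(0.10050) ≈ 84.2°.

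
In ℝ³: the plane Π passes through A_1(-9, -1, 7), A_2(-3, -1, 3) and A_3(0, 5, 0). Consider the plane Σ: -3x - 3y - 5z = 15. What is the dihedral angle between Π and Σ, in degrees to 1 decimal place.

19.5

A_1A_2 = (6, 0, -4), A_1A_3 = (9, 6, -7); a normal to Π is A_1A_2 × A_1A_3 = (24, 6, 36).
Using A_1: Π has equation 24x + 6y + 36z = 30.
cos θ = |n₁·n₂| / (|n₁||n₂|) = |-270| / (√1908 · √43).
θ = arccos(0.94263) ≈ 19.5°.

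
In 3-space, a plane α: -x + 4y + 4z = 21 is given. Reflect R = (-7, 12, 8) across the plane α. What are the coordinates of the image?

(-3, -4, -8)

λ = (n·R − d)/|n|² = (87 − 21)/33 = 2.
Reflection = R − 2λn = (-7, 12, 8) − 4·(-1, 4, 4) = (-3, -4, -8).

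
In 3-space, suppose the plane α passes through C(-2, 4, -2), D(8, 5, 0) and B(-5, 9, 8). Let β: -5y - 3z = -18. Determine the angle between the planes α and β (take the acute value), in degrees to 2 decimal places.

CD = (10, 1, 2), CB = (-3, 5, 10); a normal to α is CD × CB = (0, -106, 53).
Using C: α has equation -106y + 53z = -530.
cos θ = |n₁·n₂| / (|n₁||n₂|) = |371| / (√14045 · √34).
θ = arccos(0.53688) ≈ 57.53°.

57.53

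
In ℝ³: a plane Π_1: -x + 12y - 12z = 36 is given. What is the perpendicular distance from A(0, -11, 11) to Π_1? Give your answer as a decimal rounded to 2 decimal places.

17.65

n·A − d = (-1)·(0) + (12)·(-11) + (-12)·(11) − 36 = -300; |n| = √289.
Distance = |-300| / √289 = 300/√289 ≈ 17.65.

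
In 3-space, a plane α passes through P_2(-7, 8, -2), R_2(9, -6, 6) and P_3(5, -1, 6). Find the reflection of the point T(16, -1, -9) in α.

P_2R_2 = (16, -14, 8), P_2P_3 = (12, -9, 8); a normal to α is P_2R_2 × P_2P_3 = (-40, -32, 24).
Using P_2: α has equation -40x - 32y + 24z = -24.
λ = (n·T − d)/|n|² = (-824 − (-24))/3200 = -1/4.
Reflection = T − 2λn = (16, -1, -9) − (-1/2)·(-40, -32, 24) = (-4, -17, 3).

(-4, -17, 3)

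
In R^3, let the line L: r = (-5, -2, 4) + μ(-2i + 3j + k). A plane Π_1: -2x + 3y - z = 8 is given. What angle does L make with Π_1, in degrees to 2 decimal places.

sin θ = |n·v| / (|n||v|) = |12| / (√14 · √14) = 0.85714.
θ ≈ 59.00°.

59.00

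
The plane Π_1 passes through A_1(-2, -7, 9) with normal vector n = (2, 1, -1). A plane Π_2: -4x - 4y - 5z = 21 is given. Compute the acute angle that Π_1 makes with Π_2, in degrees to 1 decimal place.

Π_1: n·r = n·A_1 gives 2x + y - z = -20.
cos θ = |n₁·n₂| / (|n₁||n₂|) = |-7| / (√6 · √57).
θ = arccos(0.37852) ≈ 67.8°.

67.8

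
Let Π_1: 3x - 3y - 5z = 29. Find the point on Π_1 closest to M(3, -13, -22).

Foot = M − λn with λ = (n·M − d)/|n|² = (158 − 29)/43 = 3.
Foot = (3, -13, -22) − 3·(3, -3, -5) = (-6, -4, -7).

(-6, -4, -7)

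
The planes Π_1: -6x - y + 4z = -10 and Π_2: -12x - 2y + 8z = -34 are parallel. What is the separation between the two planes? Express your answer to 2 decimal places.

0.96

Rescale Π_2 by 1/2: -6x - y + 4z = -17. Then distance = |-10 − (-17)| / √53 ≈ 0.96.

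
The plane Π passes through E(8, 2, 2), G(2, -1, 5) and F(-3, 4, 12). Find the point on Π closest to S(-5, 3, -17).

EG = (-6, -3, 3), EF = (-11, 2, 10); a normal to Π is EG × EF = (-36, 27, -45).
Using E: Π has equation -36x + 27y - 45z = -324.
Foot = S − λn with λ = (n·S − d)/|n|² = (1026 − (-324))/4050 = 1/3.
Foot = (-5, 3, -17) − (1/3)·(-36, 27, -45) = (7, -6, -2).

(7, -6, -2)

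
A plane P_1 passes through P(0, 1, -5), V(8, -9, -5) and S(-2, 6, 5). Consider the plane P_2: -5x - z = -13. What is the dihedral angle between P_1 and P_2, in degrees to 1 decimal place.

PV = (8, -10, 0), PS = (-2, 5, 10); a normal to P_1 is PV × PS = (-100, -80, 20).
Using P: P_1 has equation -100x - 80y + 20z = -180.
cos θ = |n₁·n₂| / (|n₁||n₂|) = |480| / (√16800 · √26).
θ = arccos(0.72627) ≈ 43.4°.

43.4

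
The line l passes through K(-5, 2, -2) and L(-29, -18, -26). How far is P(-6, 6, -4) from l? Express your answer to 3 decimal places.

4.578

A direction vector for l is L − K = (-24, -20, -24).
Taking (-5, 2, -2) on l with direction v = (-24, -20, -24): w = P − (-5, 2, -2) = (-1, 4, -2), and w × v = (-136, 24, 116).
Distance = |w × v| / |v| = √32528 / √1552 ≈ 4.578.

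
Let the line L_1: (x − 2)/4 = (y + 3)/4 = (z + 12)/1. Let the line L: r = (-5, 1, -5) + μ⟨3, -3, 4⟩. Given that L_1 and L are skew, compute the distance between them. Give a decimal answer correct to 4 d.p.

L_1 has direction (4, 4, 1) through (2, -3, -12).
Common perpendicular direction n = (4, 4, 1) × (3, -3, 4) = (19, -13, -24).
With w = (-5, 1, -5) − (2, -3, -12) = (-7, 4, 7), w · n = -353.
Distance = |w · n| / |n| = |-353| / √1106 ≈ 10.6144.

10.6144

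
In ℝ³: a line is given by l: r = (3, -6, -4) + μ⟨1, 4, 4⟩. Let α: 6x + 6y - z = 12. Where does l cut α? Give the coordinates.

Substitute r = (3, -6, -4) + t(1, 4, 4) into the plane: -14 + 26t = 12, so t = 1.
Intersection: (3, -6, -4) + 1·(1, 4, 4) = (4, -2, 0).

(4, -2, 0)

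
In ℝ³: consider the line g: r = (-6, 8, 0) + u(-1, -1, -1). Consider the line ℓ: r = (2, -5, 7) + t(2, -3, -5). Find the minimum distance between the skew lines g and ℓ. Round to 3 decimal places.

16.078

Common perpendicular direction n = (-1, -1, -1) × (2, -3, -5) = (2, -7, 5).
With w = (2, -5, 7) − (-6, 8, 0) = (8, -13, 7), w · n = 142.
Distance = |w · n| / |n| = |142| / √78 ≈ 16.078.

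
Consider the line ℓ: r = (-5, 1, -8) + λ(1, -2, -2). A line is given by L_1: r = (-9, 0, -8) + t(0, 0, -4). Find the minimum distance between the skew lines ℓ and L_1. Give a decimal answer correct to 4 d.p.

Common perpendicular direction n = (1, -2, -2) × (0, 0, -4) = (8, 4, 0).
With w = (-9, 0, -8) − (-5, 1, -8) = (-4, -1, 0), w · n = -36.
Distance = |w · n| / |n| = |-36| / √80 ≈ 4.0249.

4.0249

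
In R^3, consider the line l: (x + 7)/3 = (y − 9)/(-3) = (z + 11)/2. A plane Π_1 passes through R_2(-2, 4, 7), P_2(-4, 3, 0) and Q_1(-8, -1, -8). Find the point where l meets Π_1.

l has direction (3, -3, 2) through (-7, 9, -11).
R_2P_2 = (-2, -1, -7), R_2Q_1 = (-6, -5, -15); a normal to Π_1 is R_2P_2 × R_2Q_1 = (-20, 12, 4).
Using R_2: Π_1 has equation -20x + 12y + 4z = 116.
Substitute r = (-7, 9, -11) + t(3, -3, 2) into the plane: 204 + (-88)t = 116, so t = 1.
Intersection: (-7, 9, -11) + 1·(3, -3, 2) = (-4, 6, -9).

(-4, 6, -9)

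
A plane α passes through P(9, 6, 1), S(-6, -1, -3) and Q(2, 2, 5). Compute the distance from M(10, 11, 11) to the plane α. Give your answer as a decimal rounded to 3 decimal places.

PS = (-15, -7, -4), PQ = (-7, -4, 4); a normal to α is PS × PQ = (-44, 88, 11).
Using P: α has equation -44x + 88y + 11z = 143.
n·M − d = (-44)·(10) + (88)·(11) + (11)·(11) − 143 = 506; |n| = √9801.
Distance = |506| / √9801 = 506/√9801 ≈ 5.111.

5.111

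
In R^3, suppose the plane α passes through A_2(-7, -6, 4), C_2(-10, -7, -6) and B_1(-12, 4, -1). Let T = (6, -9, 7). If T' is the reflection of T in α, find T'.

A_2C_2 = (-3, -1, -10), A_2B_1 = (-5, 10, -5); a normal to α is A_2C_2 × A_2B_1 = (105, 35, -35).
Using A_2: α has equation 105x + 35y - 35z = -1085.
λ = (n·T − d)/|n|² = (70 − (-1085))/13475 = 3/35.
Reflection = T − 2λn = (6, -9, 7) − (6/35)·(105, 35, -35) = (-12, -15, 13).

(-12, -15, 13)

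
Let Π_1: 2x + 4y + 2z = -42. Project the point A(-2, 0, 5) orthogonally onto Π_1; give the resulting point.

Foot = A − λn with λ = (n·A − d)/|n|² = (6 − (-42))/24 = 2.
Foot = (-2, 0, 5) − 2·(2, 4, 2) = (-6, -8, 1).

(-6, -8, 1)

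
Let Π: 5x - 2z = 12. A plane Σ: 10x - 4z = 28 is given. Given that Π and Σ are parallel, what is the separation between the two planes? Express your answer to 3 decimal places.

0.371

Rescale Σ by 1/2: 5x - 2z = 14. Then distance = |12 − 14| / √29 ≈ 0.371.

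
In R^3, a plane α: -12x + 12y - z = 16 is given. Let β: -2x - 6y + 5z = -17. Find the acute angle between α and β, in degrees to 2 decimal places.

67.25

cos θ = |n₁·n₂| / (|n₁||n₂|) = |-53| / (√289 · √65).
θ = arccos(0.38670) ≈ 67.25°.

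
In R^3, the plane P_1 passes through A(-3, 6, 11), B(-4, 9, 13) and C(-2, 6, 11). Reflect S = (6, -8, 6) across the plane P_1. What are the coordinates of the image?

AB = (-1, 3, 2), AC = (1, 0, 0); a normal to P_1 is AB × AC = (0, 2, -3).
Using A: P_1 has equation 2y - 3z = -21.
λ = (n·S − d)/|n|² = (-34 − (-21))/13 = -1.
Reflection = S − 2λn = (6, -8, 6) − (-2)·(0, 2, -3) = (6, -4, 0).

(6, -4, 0)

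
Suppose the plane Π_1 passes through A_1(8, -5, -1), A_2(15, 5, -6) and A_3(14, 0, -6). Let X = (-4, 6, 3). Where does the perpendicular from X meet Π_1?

A_1A_2 = (7, 10, -5), A_1A_3 = (6, 5, -5); a normal to Π_1 is A_1A_2 × A_1A_3 = (-25, 5, -25).
Using A_1: Π_1 has equation -25x + 5y - 25z = -200.
Foot = X − λn with λ = (n·X − d)/|n|² = (55 − (-200))/1275 = 1/5.
Foot = (-4, 6, 3) − (1/5)·(-25, 5, -25) = (1, 5, 8).

(1, 5, 8)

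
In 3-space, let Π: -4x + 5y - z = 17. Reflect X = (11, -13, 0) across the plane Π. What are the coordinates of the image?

(-13, 17, -6)

λ = (n·X − d)/|n|² = (-109 − 17)/42 = -3.
Reflection = X − 2λn = (11, -13, 0) − (-6)·(-4, 5, -1) = (-13, 17, -6).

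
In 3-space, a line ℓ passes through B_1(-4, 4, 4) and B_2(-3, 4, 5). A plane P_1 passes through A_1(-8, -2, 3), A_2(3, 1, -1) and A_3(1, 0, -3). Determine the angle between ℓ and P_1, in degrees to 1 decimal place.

A direction vector for ℓ is B_2 − B_1 = (1, 0, 1).
A_1A_2 = (11, 3, -4), A_1A_3 = (9, 2, -6); a normal to P_1 is A_1A_2 × A_1A_3 = (-10, 30, -5).
Using A_1: P_1 has equation -10x + 30y - 5z = 5.
sin θ = |n·v| / (|n||v|) = |-15| / (√1025 · √2) = 0.33129.
θ ≈ 19.3°.

19.3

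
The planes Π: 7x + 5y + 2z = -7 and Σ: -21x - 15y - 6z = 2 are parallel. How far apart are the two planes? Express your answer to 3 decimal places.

Rescale Σ by 1/(-3): 7x + 5y + 2z = -2/3. Then distance = |-7 − (-2/3)| / √78 ≈ 0.717.

0.717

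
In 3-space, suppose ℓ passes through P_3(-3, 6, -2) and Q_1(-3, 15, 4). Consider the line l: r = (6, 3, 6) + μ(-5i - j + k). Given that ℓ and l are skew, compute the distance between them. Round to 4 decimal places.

A direction vector for ℓ is Q_1 − P_3 = (0, 9, 6).
Common perpendicular direction n = (0, 9, 6) × (-5, -1, 1) = (15, -30, 45).
With w = (6, 3, 6) − (-3, 6, -2) = (9, -3, 8), w · n = 585.
Distance = |w · n| / |n| = |585| / √3150 ≈ 10.4232.

10.4232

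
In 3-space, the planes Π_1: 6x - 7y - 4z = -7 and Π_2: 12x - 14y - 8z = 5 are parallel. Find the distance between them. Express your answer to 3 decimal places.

0.945

Rescale Π_2 by 1/2: 6x - 7y - 4z = 5/2. Then distance = |-7 − (5/2)| / √101 ≈ 0.945.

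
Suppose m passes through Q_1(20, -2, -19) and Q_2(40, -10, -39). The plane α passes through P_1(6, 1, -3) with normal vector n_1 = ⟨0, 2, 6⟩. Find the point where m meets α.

A direction vector for m is Q_2 − Q_1 = (20, -8, -20).
α: n_1·r = n_1·P_1 gives 2y + 6z = -16.
Substitute r = (20, -2, -19) + t(20, -8, -20) into the plane: -118 + (-136)t = -16, so t = -3/4.
Intersection: (20, -2, -19) + (-3/4)·(20, -8, -20) = (5, 4, -4).

(5, 4, -4)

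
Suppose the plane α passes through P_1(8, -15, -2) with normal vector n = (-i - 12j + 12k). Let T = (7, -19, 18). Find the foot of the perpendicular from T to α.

α: n·r = n·P_1 gives -x - 12y + 12z = 148.
Foot = T − λn with λ = (n·T − d)/|n|² = (437 − 148)/289 = 1.
Foot = (7, -19, 18) − 1·(-1, -12, 12) = (8, -7, 6).

(8, -7, 6)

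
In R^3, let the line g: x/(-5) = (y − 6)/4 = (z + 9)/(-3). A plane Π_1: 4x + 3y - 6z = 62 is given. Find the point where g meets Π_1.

(5, 2, -6)

g has direction (-5, 4, -3) through (0, 6, -9).
Substitute r = (0, 6, -9) + t(-5, 4, -3) into the plane: 72 + 10t = 62, so t = -1.
Intersection: (0, 6, -9) + (-1)·(-5, 4, -3) = (5, 2, -6).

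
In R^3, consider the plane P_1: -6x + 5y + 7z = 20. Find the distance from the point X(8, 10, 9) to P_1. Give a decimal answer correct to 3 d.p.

n·X − d = (-6)·(8) + (5)·(10) + (7)·(9) − 20 = 45; |n| = √110.
Distance = |45| / √110 = 45/√110 ≈ 4.291.

4.291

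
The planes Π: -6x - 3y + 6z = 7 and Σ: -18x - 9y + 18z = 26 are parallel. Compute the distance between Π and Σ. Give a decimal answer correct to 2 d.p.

0.19

Rescale Σ by 1/3: -6x - 3y + 6z = 26/3. Then distance = |7 − (26/3)| / √81 ≈ 0.19.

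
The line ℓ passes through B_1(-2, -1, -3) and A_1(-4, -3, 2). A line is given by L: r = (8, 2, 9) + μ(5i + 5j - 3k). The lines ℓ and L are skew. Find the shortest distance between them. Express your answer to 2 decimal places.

A direction vector for ℓ is A_1 − B_1 = (-2, -2, 5).
Common perpendicular direction n = (-2, -2, 5) × (5, 5, -3) = (-19, 19, 0).
With w = (8, 2, 9) − (-2, -1, -3) = (10, 3, 12), w · n = -133.
Distance = |w · n| / |n| = |-133| / √722 ≈ 4.95.

4.95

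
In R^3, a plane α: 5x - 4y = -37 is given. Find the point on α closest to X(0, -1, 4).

Foot = X − λn with λ = (n·X − d)/|n|² = (4 − (-37))/41 = 1.
Foot = (0, -1, 4) − 1·(5, -4, 0) = (-5, 3, 4).

(-5, 3, 4)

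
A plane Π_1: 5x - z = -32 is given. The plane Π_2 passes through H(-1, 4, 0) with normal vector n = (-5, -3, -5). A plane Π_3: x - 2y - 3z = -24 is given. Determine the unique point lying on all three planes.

Π_2: n·r = n·H gives -5x - 3y - 5z = -7.
Solving the 3×3 linear system 5x - z = -32, -5x - 3y - 5z = -7, x - 2y - 3z = -24 (e.g. by elimination or Cramer's rule, determinant = -18) gives (-5, -1, 7).

(-5, -1, 7)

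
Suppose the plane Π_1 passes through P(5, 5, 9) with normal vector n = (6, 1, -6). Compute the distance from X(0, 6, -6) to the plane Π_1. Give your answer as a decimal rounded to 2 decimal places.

7.14

Π_1: n·r = n·P gives 6x + y - 6z = -19.
n·X − d = (6)·(0) + (1)·(6) + (-6)·(-6) − (-19) = 61; |n| = √73.
Distance = |61| / √73 = 61/√73 ≈ 7.14.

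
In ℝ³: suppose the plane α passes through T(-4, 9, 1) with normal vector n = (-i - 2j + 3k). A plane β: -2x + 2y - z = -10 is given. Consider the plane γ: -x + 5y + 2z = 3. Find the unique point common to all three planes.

(7, 2, 0)

α: n·r = n·T gives -x - 2y + 3z = -11.
Solving the 3×3 linear system -x - 2y + 3z = -11, -2x + 2y - z = -10, -x + 5y + 2z = 3 (e.g. by elimination or Cramer's rule, determinant = -43) gives (7, 2, 0).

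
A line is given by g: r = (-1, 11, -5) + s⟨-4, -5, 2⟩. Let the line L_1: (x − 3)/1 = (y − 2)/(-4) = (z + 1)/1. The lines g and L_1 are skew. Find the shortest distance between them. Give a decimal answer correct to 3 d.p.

1.905

L_1 has direction (1, -4, 1) through (3, 2, -1).
Common perpendicular direction n = (-4, -5, 2) × (1, -4, 1) = (3, 6, 21).
With w = (3, 2, -1) − (-1, 11, -5) = (4, -9, 4), w · n = 42.
Distance = |w · n| / |n| = |42| / √486 ≈ 1.905.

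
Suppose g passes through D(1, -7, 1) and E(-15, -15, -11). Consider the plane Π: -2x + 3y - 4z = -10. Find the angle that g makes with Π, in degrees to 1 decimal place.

A direction vector for g is E − D = (-16, -8, -12).
sin θ = |n·v| / (|n||v|) = |56| / (√29 · √464) = 0.48276.
θ ≈ 28.9°.

28.9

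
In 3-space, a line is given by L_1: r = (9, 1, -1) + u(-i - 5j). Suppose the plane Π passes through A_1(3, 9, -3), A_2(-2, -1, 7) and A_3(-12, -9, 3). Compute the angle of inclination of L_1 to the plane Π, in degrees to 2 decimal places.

31.53

A_1A_2 = (-5, -10, 10), A_1A_3 = (-15, -18, 6); a normal to Π is A_1A_2 × A_1A_3 = (120, -120, -60).
Using A_1: Π has equation 120x - 120y - 60z = -540.
sin θ = |n·v| / (|n||v|) = |480| / (√32400 · √26) = 0.52298.
θ ≈ 31.53°.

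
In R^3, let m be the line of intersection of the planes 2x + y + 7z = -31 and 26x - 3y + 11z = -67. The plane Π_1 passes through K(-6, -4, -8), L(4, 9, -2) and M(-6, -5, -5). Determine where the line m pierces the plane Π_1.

(0, 4, -5)

Direction of m: (2, 1, 7) × (26, -3, 11) = (32, 160, -32).
A point on m: solving the two plane equations with x = -4 gives (-4, -16, -1).
KL = (10, 13, 6), KM = (0, -1, 3); a normal to Π_1 is KL × KM = (45, -30, -10).
Using K: Π_1 has equation 45x - 30y - 10z = -70.
Substitute r = (-4, -16, -1) + t(32, 160, -32) into the plane: 310 + (-3040)t = -70, so t = 1/8.
Intersection: (-4, -16, -1) + (1/8)·(32, 160, -32) = (0, 4, -5).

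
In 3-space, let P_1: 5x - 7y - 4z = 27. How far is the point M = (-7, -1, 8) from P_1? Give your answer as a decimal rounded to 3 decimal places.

n·M − d = (5)·(-7) + (-7)·(-1) + (-4)·(8) − 27 = -87; |n| = √90.
Distance = |-87| / √90 = 87/√90 ≈ 9.171.

9.171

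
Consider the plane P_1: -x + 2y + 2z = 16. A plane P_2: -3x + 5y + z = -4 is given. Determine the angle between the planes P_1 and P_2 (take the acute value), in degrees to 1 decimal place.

cos θ = |n₁·n₂| / (|n₁||n₂|) = |15| / (√9 · √35).
θ = arccos(0.84515) ≈ 32.3°.

32.3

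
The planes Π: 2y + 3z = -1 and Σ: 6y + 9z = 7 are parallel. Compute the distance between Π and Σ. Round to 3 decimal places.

Rescale Σ by 1/3: 2y + 3z = 7/3. Then distance = |-1 − (7/3)| / √13 ≈ 0.925.

0.925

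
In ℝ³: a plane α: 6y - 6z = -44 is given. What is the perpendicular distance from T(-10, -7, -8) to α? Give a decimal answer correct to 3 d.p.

5.893

n·T − d = (0)·(-10) + (6)·(-7) + (-6)·(-8) − (-44) = 50; |n| = √72.
Distance = |50| / √72 = 50/√72 ≈ 5.893.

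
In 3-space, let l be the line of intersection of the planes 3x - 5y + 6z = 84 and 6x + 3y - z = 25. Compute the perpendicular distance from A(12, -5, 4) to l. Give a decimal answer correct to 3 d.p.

Direction of l: (3, -5, 6) × (6, 3, -1) = (-13, 39, 39).
A point on l: solving the two plane equations with x = 7 gives (7, -3, 8).
Taking (7, -3, 8) on l with direction v = (-13, 39, 39): w = A − (7, -3, 8) = (5, -2, -4), and w × v = (78, -143, 169).
Distance = |w × v| / |v| = √55094 / √3211 ≈ 4.142.

4.142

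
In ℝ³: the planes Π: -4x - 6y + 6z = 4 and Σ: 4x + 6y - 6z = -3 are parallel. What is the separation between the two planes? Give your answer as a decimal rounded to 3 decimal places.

0.107

Rescale Σ by 1/(-1): -4x - 6y + 6z = 3. Then distance = |4 − 3| / √88 ≈ 0.107.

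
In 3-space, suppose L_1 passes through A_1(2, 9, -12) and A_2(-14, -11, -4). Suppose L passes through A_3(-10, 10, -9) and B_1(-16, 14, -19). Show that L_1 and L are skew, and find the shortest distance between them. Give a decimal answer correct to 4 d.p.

A direction vector for L_1 is A_2 − A_1 = (-16, -20, 8).
A direction vector for L is B_1 − A_3 = (-6, 4, -10).
Common perpendicular direction n = (-16, -20, 8) × (-6, 4, -10) = (168, -208, -184).
With w = (-10, 10, -9) − (2, 9, -12) = (-12, 1, 3), w · n = -2776.
Since n ≠ 0 the lines are not parallel, and w · n = -2776 ≠ 0 so they do not intersect; hence they are skew.
Distance = |w · n| / |n| = |-2776| / √105344 ≈ 8.5529.

8.5529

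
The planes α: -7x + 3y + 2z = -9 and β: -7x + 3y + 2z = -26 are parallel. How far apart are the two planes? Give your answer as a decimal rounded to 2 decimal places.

Same normal n = (-7, 3, 2) with |n| = √62; distance = |-9 − (-26)| / |n| = 17/√62 ≈ 2.16.

2.16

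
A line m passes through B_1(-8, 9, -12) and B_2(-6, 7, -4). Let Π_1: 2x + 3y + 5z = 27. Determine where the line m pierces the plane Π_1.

(-4, 5, 4)

A direction vector for m is B_2 − B_1 = (2, -2, 8).
Substitute r = (-8, 9, -12) + t(2, -2, 8) into the plane: -49 + 38t = 27, so t = 2.
Intersection: (-8, 9, -12) + 2·(2, -2, 8) = (-4, 5, 4).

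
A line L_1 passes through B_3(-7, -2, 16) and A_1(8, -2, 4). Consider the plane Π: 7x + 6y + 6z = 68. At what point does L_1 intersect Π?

A direction vector for L_1 is A_1 − B_3 = (15, 0, -12).
Substitute r = (-7, -2, 16) + t(15, 0, -12) into the plane: 35 + 33t = 68, so t = 1.
Intersection: (-7, -2, 16) + 1·(15, 0, -12) = (8, -2, 4).

(8, -2, 4)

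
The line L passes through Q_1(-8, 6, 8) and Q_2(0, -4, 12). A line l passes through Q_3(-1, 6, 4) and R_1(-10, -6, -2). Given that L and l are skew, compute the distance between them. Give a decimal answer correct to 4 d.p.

A direction vector for L is Q_2 − Q_1 = (8, -10, 4).
A direction vector for l is R_1 − Q_3 = (-9, -12, -6).
Common perpendicular direction n = (8, -10, 4) × (-9, -12, -6) = (108, 12, -186).
With w = (-1, 6, 4) − (-8, 6, 8) = (7, 0, -4), w · n = 1500.
Distance = |w · n| / |n| = |1500| / √46404 ≈ 6.9633.

6.9633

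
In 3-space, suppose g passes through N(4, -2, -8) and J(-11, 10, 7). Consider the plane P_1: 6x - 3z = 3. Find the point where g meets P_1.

A direction vector for g is J − N = (-15, 12, 15).
Substitute r = (4, -2, -8) + t(-15, 12, 15) into the plane: 48 + (-135)t = 3, so t = 1/3.
Intersection: (4, -2, -8) + (1/3)·(-15, 12, 15) = (-1, 2, -3).

(-1, 2, -3)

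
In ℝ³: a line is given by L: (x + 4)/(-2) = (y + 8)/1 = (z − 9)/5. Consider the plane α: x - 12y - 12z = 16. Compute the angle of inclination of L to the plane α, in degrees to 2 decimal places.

L has direction (-2, 1, 5) through (-4, -8, 9).
sin θ = |n·v| / (|n||v|) = |-74| / (√289 · √30) = 0.79473.
θ ≈ 52.63°.

52.63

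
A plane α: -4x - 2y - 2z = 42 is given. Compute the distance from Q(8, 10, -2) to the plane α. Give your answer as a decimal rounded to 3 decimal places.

n·Q − d = (-4)·(8) + (-2)·(10) + (-2)·(-2) − 42 = -90; |n| = √24.
Distance = |-90| / √24 = 90/√24 ≈ 18.371.

18.371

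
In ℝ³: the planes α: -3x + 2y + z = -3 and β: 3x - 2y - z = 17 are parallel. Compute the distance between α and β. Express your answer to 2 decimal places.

3.74

Rescale β by 1/(-1): -3x + 2y + z = -17. Then distance = |-3 − (-17)| / √14 ≈ 3.74.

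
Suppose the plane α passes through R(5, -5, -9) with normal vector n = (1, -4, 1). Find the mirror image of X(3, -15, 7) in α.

(-3, 9, 1)

α: n·r = n·R gives x - 4y + z = 16.
λ = (n·X − d)/|n|² = (70 − 16)/18 = 3.
Reflection = X − 2λn = (3, -15, 7) − 6·(1, -4, 1) = (-3, 9, 1).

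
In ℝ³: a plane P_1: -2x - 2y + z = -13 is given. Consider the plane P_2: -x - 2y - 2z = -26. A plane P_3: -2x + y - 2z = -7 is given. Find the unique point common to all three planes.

Solving the 3×3 linear system -2x - 2y + z = -13, -x - 2y - 2z = -26, -2x + y - 2z = -7 (e.g. by elimination or Cramer's rule, determinant = -21) gives (2, 7, 5).

(2, 7, 5)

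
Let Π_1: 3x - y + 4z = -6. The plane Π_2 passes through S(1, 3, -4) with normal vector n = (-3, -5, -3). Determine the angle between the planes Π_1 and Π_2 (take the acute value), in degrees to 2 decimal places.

61.41

Π_2: n·r = n·S gives -3x - 5y - 3z = -6.
cos θ = |n₁·n₂| / (|n₁||n₂|) = |-16| / (√26 · √43).
θ = arccos(0.47852) ≈ 61.41°.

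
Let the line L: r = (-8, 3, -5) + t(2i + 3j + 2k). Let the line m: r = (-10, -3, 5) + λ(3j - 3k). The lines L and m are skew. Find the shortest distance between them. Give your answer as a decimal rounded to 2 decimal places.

3.13

Common perpendicular direction n = (2, 3, 2) × (0, 3, -3) = (-15, 6, 6).
With w = (-10, -3, 5) − (-8, 3, -5) = (-2, -6, 10), w · n = 54.
Distance = |w · n| / |n| = |54| / √297 ≈ 3.13.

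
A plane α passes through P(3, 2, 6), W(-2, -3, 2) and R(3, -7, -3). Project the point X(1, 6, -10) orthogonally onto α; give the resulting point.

PW = (-5, -5, -4), PR = (0, -9, -9); a normal to α is PW × PR = (9, -45, 45).
Using P: α has equation 9x - 45y + 45z = 207.
Foot = X − λn with λ = (n·X − d)/|n|² = (-711 − 207)/4131 = -2/9.
Foot = (1, 6, -10) − (-2/9)·(9, -45, 45) = (3, -4, 0).

(3, -4, 0)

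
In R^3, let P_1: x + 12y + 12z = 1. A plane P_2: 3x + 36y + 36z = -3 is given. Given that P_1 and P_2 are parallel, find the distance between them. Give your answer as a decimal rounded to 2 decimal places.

Rescale P_2 by 1/3: x + 12y + 12z = -1. Then distance = |1 − (-1)| / √289 ≈ 0.12.

0.12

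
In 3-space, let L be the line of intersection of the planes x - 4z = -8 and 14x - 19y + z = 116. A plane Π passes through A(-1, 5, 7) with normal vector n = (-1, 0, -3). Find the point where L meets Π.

(8, 0, 4)

Direction of L: (1, 0, -4) × (14, -19, 1) = (-76, -57, -19).
A point on L: solving the two plane equations with x = -4 gives (-4, -9, 1).
Π: n·r = n·A gives -x - 3z = -20.
Substitute r = (-4, -9, 1) + t(-76, -57, -19) into the plane: 1 + 133t = -20, so t = -3/19.
Intersection: (-4, -9, 1) + (-3/19)·(-76, -57, -19) = (8, 0, 4).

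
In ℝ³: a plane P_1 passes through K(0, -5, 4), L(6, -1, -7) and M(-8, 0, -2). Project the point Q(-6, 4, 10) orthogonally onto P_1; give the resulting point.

KL = (6, 4, -11), KM = (-8, 5, -6); a normal to P_1 is KL × KM = (31, 124, 62).
Using K: P_1 has equation 31x + 124y + 62z = -372.
Foot = Q − λn with λ = (n·Q − d)/|n|² = (930 − (-372))/20181 = 2/31.
Foot = (-6, 4, 10) − (2/31)·(31, 124, 62) = (-8, -4, 6).

(-8, -4, 6)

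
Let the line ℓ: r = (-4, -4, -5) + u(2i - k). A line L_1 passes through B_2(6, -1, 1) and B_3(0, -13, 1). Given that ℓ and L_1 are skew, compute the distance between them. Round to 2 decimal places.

A direction vector for L_1 is B_3 − B_2 = (-6, -12, 0).
Common perpendicular direction n = (2, 0, -1) × (-6, -12, 0) = (-12, 6, -24).
With w = (6, -1, 1) − (-4, -4, -5) = (10, 3, 6), w · n = -246.
Distance = |w · n| / |n| = |-246| / √756 ≈ 8.95.

8.95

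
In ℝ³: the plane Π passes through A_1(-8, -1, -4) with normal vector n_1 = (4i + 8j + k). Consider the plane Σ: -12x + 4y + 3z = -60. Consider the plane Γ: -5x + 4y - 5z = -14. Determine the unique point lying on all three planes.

(2, -6, -4)

Π: n_1·r = n_1·A_1 gives 4x + 8y + z = -44.
Solving the 3×3 linear system 4x + 8y + z = -44, -12x + 4y + 3z = -60, -5x + 4y - 5z = -14 (e.g. by elimination or Cramer's rule, determinant = -756) gives (2, -6, -4).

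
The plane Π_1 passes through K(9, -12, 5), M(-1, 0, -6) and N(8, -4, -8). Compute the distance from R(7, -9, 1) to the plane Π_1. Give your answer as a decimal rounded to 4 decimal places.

KM = (-10, 12, -11), KN = (-1, 8, -13); a normal to Π_1 is KM × KN = (-68, -119, -68).
Using K: Π_1 has equation -68x - 119y - 68z = 476.
n·R − d = (-68)·(7) + (-119)·(-9) + (-68)·(1) − 476 = 51; |n| = √23409.
Distance = |51| / √23409 = 51/√23409 ≈ 0.3333.

0.3333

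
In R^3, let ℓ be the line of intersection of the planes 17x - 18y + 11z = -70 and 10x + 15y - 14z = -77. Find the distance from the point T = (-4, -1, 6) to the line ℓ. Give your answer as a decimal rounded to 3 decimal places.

Direction of ℓ: (17, -18, 11) × (10, 15, -14) = (87, 348, 435).
A point on ℓ: solving the two plane equations with x = -4 gives (-4, 5, 8).
Taking (-4, 5, 8) on ℓ with direction v = (87, 348, 435): w = T − (-4, 5, 8) = (0, -6, -2), and w × v = (-1914, -174, 522).
Distance = |w × v| / |v| = √3966156 / √317898 ≈ 3.532.

3.532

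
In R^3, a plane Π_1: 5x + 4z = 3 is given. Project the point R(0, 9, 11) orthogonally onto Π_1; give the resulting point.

Foot = R − λn with λ = (n·R − d)/|n|² = (44 − 3)/41 = 1.
Foot = (0, 9, 11) − 1·(5, 0, 4) = (-5, 9, 7).

(-5, 9, 7)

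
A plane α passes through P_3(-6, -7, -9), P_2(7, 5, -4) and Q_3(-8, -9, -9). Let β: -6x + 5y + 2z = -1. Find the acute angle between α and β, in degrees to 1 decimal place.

8.1

P_3P_2 = (13, 12, 5), P_3Q_3 = (-2, -2, 0); a normal to α is P_3P_2 × P_3Q_3 = (10, -10, -2).
Using P_3: α has equation 10x - 10y - 2z = 28.
cos θ = |n₁·n₂| / (|n₁||n₂|) = |-114| / (√204 · √65).
θ = arccos(0.99000) ≈ 8.1°.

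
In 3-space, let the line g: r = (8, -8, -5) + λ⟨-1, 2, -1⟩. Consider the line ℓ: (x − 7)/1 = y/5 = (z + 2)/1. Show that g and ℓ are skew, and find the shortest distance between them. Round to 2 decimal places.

ℓ has direction (1, 5, 1) through (7, 0, -2).
Common perpendicular direction n = (-1, 2, -1) × (1, 5, 1) = (7, 0, -7).
With w = (7, 0, -2) − (8, -8, -5) = (-1, 8, 3), w · n = -28.
Since n ≠ 0 the lines are not parallel, and w · n = -28 ≠ 0 so they do not intersect; hence they are skew.
Distance = |w · n| / |n| = |-28| / √98 ≈ 2.83.

2.83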